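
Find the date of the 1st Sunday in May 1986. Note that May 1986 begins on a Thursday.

4 May 1986

May 1986 begins on a Thursday, so the first Sunday is May 4 (3 days later).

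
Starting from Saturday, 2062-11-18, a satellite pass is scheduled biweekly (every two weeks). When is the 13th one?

The 13th occurrence is 12 intervals after the first: 12 × 14 = 168 days after 2062-11-18.
November has 30 days — 12 days to the end of November leaves 156.
December has 31 days (125 left).
January has 31 days (94 left).
February has 28 days (66 left).
March has 31 days (35 left).
April has 30 days (5 left).
5 days into May → 2063-05-05.

2063-05-05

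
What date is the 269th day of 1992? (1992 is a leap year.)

January has 31 days (269 − 31 = 238 remain).
February has 29 days (238 − 29 = 209 remain).
March has 31 days (209 − 31 = 178 remain).
April has 30 days (178 − 30 = 148 remain).
May has 31 days (148 − 31 = 117 remain).
June has 30 days (117 − 30 = 87 remain).
July has 31 days (87 − 31 = 56 remain).
August has 31 days (56 − 31 = 25 remain).
25 into September → September 25.

1992-09-25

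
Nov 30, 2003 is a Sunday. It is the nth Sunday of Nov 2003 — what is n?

Day 30 falls in week ⌈30/7⌉ of the month.
Days 1–7 hold the 1st Sunday, 8–14 the 2nd, 15–21 the 3rd, 22–28 the 4th, 29–31 the 5th.
30 is in the range for the 5th.

5th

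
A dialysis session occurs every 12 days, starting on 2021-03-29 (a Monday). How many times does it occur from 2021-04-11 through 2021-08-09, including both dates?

Occurrences land 12·i days after 2021-03-29 for i = 0, 1, 2, …
2021-04-11 is 13 days after the start; 13 ÷ 12 = 1 remainder 1; since the remainder is 1, round up to i = 2. First occurrence in the window: #3 on 2021-04-22 (2×12 = 24 days in).
2021-08-09 is 133 days after the start; 133 ÷ 12 = 11 remainder 1. Last occurrence in the window: #12 on 2021-08-08.
Occurrences #3 through #12: 10 in total.

10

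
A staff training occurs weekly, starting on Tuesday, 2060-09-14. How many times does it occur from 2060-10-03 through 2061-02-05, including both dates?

18

Occurrences land 7·i days after 2060-09-14 for i = 0, 1, 2, …
2060-10-03 is 19 days after the start; 19 ÷ 7 = 2 remainder 5; since the remainder is 5, round up to i = 3. First occurrence in the window: #4 on 2060-10-05 (3×7 = 21 days in).
2061-02-05 is 144 days after the start; 144 ÷ 7 = 20 remainder 4. Last occurrence in the window: #21 on 2061-02-01.
Occurrences #4 through #21: 18 in total.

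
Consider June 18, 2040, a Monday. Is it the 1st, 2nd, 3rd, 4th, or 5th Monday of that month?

Day 18 falls in week ⌈18/7⌉ of the month.
Days 1–7 hold the 1st Monday, 8–14 the 2nd, 15–21 the 3rd, 22–28 the 4th, 29–31 the 5th.
18 is in the range for the 3rd.

3rd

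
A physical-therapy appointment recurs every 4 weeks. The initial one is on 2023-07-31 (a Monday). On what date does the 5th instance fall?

2023-11-20

The 5th occurrence is 4 intervals after the first: 4 × 28 = 112 days after 2023-07-31.
July has 31 days — 0 days to the end of July leaves 112.
August has 31 days (81 left).
September has 30 days (51 left).
October has 31 days (20 left).
20 days into November → 2023-11-20.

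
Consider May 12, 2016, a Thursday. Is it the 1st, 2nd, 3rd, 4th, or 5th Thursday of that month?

2nd

Day 12 falls in week ⌈12/7⌉ of the month.
Days 1–7 hold the 1st Thursday, 8–14 the 2nd, 15–21 the 3rd, 22–28 the 4th, 29–31 the 5th.
12 is in the range for the 2nd.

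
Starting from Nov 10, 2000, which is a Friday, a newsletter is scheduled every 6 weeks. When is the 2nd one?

The 2nd occurrence is 1 interval after the first: 1 × 42 = 42 days after Nov 10, 2000.
Nov has 30 days — 20 days to the end of Nov leaves 22.
22 days into Dec → Dec 22, 2000.

Dec 22, 2000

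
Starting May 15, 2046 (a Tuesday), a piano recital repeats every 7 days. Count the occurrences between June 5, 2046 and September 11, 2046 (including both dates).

15

Occurrences land 7·i days after May 15, 2046 for i = 0, 1, 2, …
June 5, 2046 is 21 days after the start; 21 ÷ 7 = 3 remainder 0. First occurrence in the window: #4 on June 5, 2046 (3×7 = 21 days in).
September 11, 2046 is 119 days after the start; 119 ÷ 7 = 17 remainder 0. Last occurrence in the window: #18 on September 11, 2046.
Occurrences #4 through #18: 15 in total.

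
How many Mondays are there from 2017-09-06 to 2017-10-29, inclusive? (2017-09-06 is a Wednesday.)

7

2017-09-06 is a Wednesday; the first Monday on or after it is 2017-09-11 (5 days later).
From 2017-09-11 to 2017-10-29: 19 + 29 = 48 days (rest of September, October).
48 ÷ 7 = 6 full weeks with remainder 6, so 6 more Mondays after the first → 7.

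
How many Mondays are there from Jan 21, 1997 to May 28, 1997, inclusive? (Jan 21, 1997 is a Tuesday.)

Jan 21, 1997 is a Tuesday; the first Monday on or after it is Jan 27, 1997 (6 days later).
From Jan 27, 1997 to May 28, 1997: 4 + 28 + 31 + 30 + 28 = 121 days (rest of Jan, Feb, Mar, Apr, May).
121 ÷ 7 = 17 full weeks with remainder 2, so 17 more Mondays after the first → 18.

18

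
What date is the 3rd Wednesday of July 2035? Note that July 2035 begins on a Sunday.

July 2035 begins on a Sunday, so the first Wednesday is July 4 (3 days later).
The 3rd Wednesday is 2 weeks later: 4 + 14 = 18.

18 July 2035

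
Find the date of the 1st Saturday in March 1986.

March 1, 1986

March 1986 begins on a Saturday, so the first Saturday is March 1.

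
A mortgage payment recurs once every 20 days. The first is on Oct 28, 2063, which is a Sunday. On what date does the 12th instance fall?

Jun 4, 2064

The 12th occurrence is 11 intervals after the first: 11 × 20 = 220 days after Oct 28, 2063.
Oct has 31 days — 3 days to the end of Oct leaves 217.
Nov has 30 days (187 left).
Dec has 31 days (156 left).
Jan has 31 days (125 left).
Feb has 29 days (96 left).
Mar has 31 days (65 left).
Apr has 30 days (35 left).
May has 31 days (4 left).
4 days into Jun → Jun 4, 2064.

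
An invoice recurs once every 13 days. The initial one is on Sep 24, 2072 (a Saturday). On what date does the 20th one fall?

The 20th occurrence is 19 intervals after the first: 19 × 13 = 247 days after Sep 24, 2072.
Sep has 30 days — 6 days to the end of Sep leaves 241.
Oct has 31 days (210 left).
Nov has 30 days (180 left).
Dec has 31 days (149 left).
Jan has 31 days (118 left).
Feb has 28 days (90 left).
Mar has 31 days (59 left).
Apr has 30 days (29 left).
29 days into May → May 29, 2073.

May 29, 2073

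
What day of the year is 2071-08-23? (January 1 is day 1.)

235

Days in months before August: 31 + 28 + 31 + 30 + 31 + 30 + 31 = 212.
Plus 23 days into August → day 235.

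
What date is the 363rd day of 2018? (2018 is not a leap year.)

Dec 29, 2018

Jan has 31 days (363 − 31 = 332 remain).
Feb has 28 days (332 − 28 = 304 remain).
Mar has 31 days (304 − 31 = 273 remain).
Apr has 30 days (273 − 30 = 243 remain).
May has 31 days (243 − 31 = 212 remain).
Jun has 30 days (212 − 30 = 182 remain).
Jul has 31 days (182 − 31 = 151 remain).
Aug has 31 days (151 − 31 = 120 remain).
Sep has 30 days (120 − 30 = 90 remain).
Oct has 31 days (90 − 31 = 59 remain).
Nov has 30 days (59 − 30 = 29 remain).
29 into Dec → Dec 29.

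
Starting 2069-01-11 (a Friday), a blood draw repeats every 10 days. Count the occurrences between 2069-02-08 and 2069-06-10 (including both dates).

Occurrences land 10·i days after 2069-01-11 for i = 0, 1, 2, …
2069-02-08 is 28 days after the start; 28 ÷ 10 = 2 remainder 8; since the remainder is 8, round up to i = 3. First occurrence in the window: #4 on 2069-02-10 (3×10 = 30 days in).
2069-06-10 is 150 days after the start; 150 ÷ 10 = 15 remainder 0. Last occurrence in the window: #16 on 2069-06-10.
Occurrences #4 through #16: 13 in total.

13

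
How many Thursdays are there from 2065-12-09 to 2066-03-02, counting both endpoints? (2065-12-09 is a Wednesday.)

2065-12-09 is a Wednesday; the first Thursday on or after it is 2065-12-10 (1 day later).
From 2065-12-10 to 2066-03-02: 21 + 31 + 28 + 2 = 82 days (rest of December, January, February, March).
82 ÷ 7 = 11 full weeks with remainder 5, so 11 more Thursdays after the first → 12.

12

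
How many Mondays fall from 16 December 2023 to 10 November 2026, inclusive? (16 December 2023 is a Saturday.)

152

16 December 2023 is a Saturday; the first Monday on or after it is 18 December 2023 (2 days later).
From 18 December 2023 to 10 November 2026: 13 + 366 + 365 + 314 = 1058 days (rest of 2023, 2024, 2025, to 10 November 2026 in 2026).
1058 ÷ 7 = 151 full weeks with remainder 1, so 151 more Mondays after the first → 152.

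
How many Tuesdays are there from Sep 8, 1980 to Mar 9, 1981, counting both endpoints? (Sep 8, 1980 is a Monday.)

26

Sep 8, 1980 is a Monday; the first Tuesday on or after it is Sep 9, 1980 (1 day later).
From Sep 9, 1980 to Mar 9, 1981: 21 + 31 + 30 + 31 + 31 + 28 + 9 = 181 days (rest of Sep, Oct, Nov, Dec, Jan, Feb, Mar).
181 ÷ 7 = 25 full weeks with remainder 6, so 25 more Tuesdays after the first → 26.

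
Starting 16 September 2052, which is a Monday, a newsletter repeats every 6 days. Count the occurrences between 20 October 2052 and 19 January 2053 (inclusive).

Occurrences land 6·i days after 16 September 2052 for i = 0, 1, 2, …
20 October 2052 is 34 days after the start; 34 ÷ 6 = 5 remainder 4; since the remainder is 4, round up to i = 6. First occurrence in the window: #7 on 22 October 2052 (6×6 = 36 days in).
19 January 2053 is 125 days after the start; 125 ÷ 6 = 20 remainder 5. Last occurrence in the window: #21 on 14 January 2053.
Occurrences #7 through #21: 15 in total.

15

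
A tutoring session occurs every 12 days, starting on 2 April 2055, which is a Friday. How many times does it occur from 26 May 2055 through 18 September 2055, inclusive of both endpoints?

Occurrences land 12·i days after 2 April 2055 for i = 0, 1, 2, …
26 May 2055 is 54 days after the start; 54 ÷ 12 = 4 remainder 6; since the remainder is 6, round up to i = 5. First occurrence in the window: #6 on 1 June 2055 (5×12 = 60 days in).
18 September 2055 is 169 days after the start; 169 ÷ 12 = 14 remainder 1. Last occurrence in the window: #15 on 17 September 2055.
Occurrences #6 through #15: 10 in total.

10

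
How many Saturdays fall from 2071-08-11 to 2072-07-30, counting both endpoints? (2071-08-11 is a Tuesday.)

51

2071-08-11 is a Tuesday; the first Saturday on or after it is 2071-08-15 (4 days later).
From 2071-08-15 to 2072-07-30: 138 + 212 = 350 days (rest of 2071, to 2072-07-30 in 2072).
350 ÷ 7 = 50 full weeks with remainder 0, so 50 more Saturdays after the first → 51.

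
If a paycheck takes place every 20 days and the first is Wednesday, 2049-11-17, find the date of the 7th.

2050-03-17

The 7th occurrence is 6 intervals after the first: 6 × 20 = 120 days after 2049-11-17.
November has 30 days — 13 days to the end of November leaves 107.
December has 31 days (76 left).
January has 31 days (45 left).
February has 28 days (17 left).
17 days into March → 2050-03-17.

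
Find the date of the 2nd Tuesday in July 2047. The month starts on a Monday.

July 2047 begins on a Monday, so the first Tuesday is July 2 (1 day later).
The 2nd Tuesday is 1 weeks later: 2 + 7 = 9.

2047-07-09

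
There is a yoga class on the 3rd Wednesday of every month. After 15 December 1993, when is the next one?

December 1993 starts on a Wednesday; its first Wednesday is the 1st, so the 3rd Wednesday is the 15th — 15 December 1993.
That is not after 15 December 1993, so look at January 1994.
January 1994 starts on a Saturday; its first Wednesday is the 5th, so the 3rd Wednesday is the 19th — 19 January 1994.

19 January 1994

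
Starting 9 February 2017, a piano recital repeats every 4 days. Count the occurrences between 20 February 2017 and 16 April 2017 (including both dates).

14

Occurrences land 4·i days after 9 February 2017 for i = 0, 1, 2, …
20 February 2017 is 11 days after the start; 11 ÷ 4 = 2 remainder 3; since the remainder is 3, round up to i = 3. First occurrence in the window: #4 on 21 February 2017 (3×4 = 12 days in).
16 April 2017 is 66 days after the start; 66 ÷ 4 = 16 remainder 2. Last occurrence in the window: #17 on 14 April 2017.
Occurrences #4 through #17: 14 in total.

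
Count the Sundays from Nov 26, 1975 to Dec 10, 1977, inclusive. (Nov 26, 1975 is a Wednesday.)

106

Nov 26, 1975 is a Wednesday; the first Sunday on or after it is Nov 30, 1975 (4 days later).
From Nov 30, 1975 to Dec 10, 1977: 31 + 366 + 344 = 741 days (rest of 1975, 1976, to Dec 10, 1977 in 1977).
741 ÷ 7 = 105 full weeks with remainder 6, so 105 more Sundays after the first → 106.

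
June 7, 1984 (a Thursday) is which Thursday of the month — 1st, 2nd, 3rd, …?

Day 7 falls in week ⌈7/7⌉ of the month.
Days 1–7 hold the 1st Thursday, 8–14 the 2nd, 15–21 the 3rd, 22–28 the 4th, 29–31 the 5th.
7 is in the range for the 1st.

1st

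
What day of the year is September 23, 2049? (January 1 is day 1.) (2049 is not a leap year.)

Days in months before September: 31 + 28 + 31 + 30 + 31 + 30 + 31 + 31 = 243.
Plus 23 days into September → day 266.

266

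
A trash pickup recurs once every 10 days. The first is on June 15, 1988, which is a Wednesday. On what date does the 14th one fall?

The 14th occurrence is 13 intervals after the first: 13 × 10 = 130 days after June 15, 1988.
June has 30 days — 15 days to the end of June leaves 115.
July has 31 days (84 left).
August has 31 days (53 left).
September has 30 days (23 left).
23 days into October → October 23, 1988.

October 23, 1988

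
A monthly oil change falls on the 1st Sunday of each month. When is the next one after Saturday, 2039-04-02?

April 2039 starts on a Friday, so its 1st Sunday is 2039-04-03 (2 days in).
2039-04-03 is after 2039-04-02, so that is the next one.

2039-04-03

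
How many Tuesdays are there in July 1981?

July 1, 1981 is a Wednesday; the first Tuesday on or after it is July 7, 1981 (6 days later).
From July 7, 1981 to July 31, 1981 is 31 − 7 = 24 days.
24 ÷ 7 = 3 full weeks with remainder 3, so 3 more Tuesdays after the first → 4.

4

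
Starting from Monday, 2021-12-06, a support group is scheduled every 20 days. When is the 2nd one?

2021-12-26

The 2nd occurrence is 1 interval after the first: 1 × 20 = 20 days after 2021-12-06.
20 days later is 2021-12-26.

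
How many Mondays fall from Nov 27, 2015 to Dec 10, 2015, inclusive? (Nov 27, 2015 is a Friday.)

2

Nov 27, 2015 is a Friday; the first Monday on or after it is Nov 30, 2015 (3 days later).
From Nov 30, 2015 to Dec 10, 2015: 0 + 10 = 10 days (rest of Nov, Dec).
10 ÷ 7 = 1 full weeks with remainder 3, so 1 more Mondays after the first → 2.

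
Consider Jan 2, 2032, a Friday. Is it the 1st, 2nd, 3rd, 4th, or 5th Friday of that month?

1st

Day 2 falls in week ⌈2/7⌉ of the month.
Days 1–7 hold the 1st Friday, 8–14 the 2nd, 15–21 the 3rd, 22–28 the 4th, 29–31 the 5th.
2 is in the range for the 1st.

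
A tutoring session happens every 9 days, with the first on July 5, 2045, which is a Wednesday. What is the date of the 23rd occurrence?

The 23rd occurrence is 22 intervals after the first: 22 × 9 = 198 days after July 5, 2045.
July has 31 days — 26 days to the end of July leaves 172.
August has 31 days (141 left).
September has 30 days (111 left).
October has 31 days (80 left).
November has 30 days (50 left).
December has 31 days (19 left).
19 days into January → January 19, 2046.

January 19, 2046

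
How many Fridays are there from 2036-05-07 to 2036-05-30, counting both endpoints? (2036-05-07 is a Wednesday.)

2036-05-07 is a Wednesday; the first Friday on or after it is 2036-05-09 (2 days later).
From 2036-05-09 to 2036-05-30 is 30 − 9 = 21 days.
21 ÷ 7 = 3 full weeks with remainder 0, so 3 more Fridays after the first → 4.

4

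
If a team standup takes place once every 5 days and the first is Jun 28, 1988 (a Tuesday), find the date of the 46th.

Feb 8, 1989

The 46th occurrence is 45 intervals after the first: 45 × 5 = 225 days after Jun 28, 1988.
Jun has 30 days — 2 days to the end of Jun leaves 223.
Jul has 31 days (192 left).
Aug has 31 days (161 left).
Sep has 30 days (131 left).
Oct has 31 days (100 left).
Nov has 30 days (70 left).
Dec has 31 days (39 left).
Jan has 31 days (8 left).
8 days into Feb → Feb 8, 1989.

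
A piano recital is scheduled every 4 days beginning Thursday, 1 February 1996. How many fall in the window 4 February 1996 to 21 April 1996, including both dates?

Occurrences land 4·i days after 1 February 1996 for i = 0, 1, 2, …
4 February 1996 is 3 days after the start; 3 ÷ 4 = 0 remainder 3; since the remainder is 3, round up to i = 1. First occurrence in the window: #2 on 5 February 1996 (1×4 = 4 days in).
21 April 1996 is 80 days after the start; 80 ÷ 4 = 20 remainder 0. Last occurrence in the window: #21 on 21 April 1996.
Occurrences #2 through #21: 20 in total.

20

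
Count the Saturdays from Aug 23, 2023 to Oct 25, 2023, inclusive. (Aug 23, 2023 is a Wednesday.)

9

Aug 23, 2023 is a Wednesday; the first Saturday on or after it is Aug 26, 2023 (3 days later).
From Aug 26, 2023 to Oct 25, 2023: 5 + 30 + 25 = 60 days (rest of Aug, Sep, Oct).
60 ÷ 7 = 8 full weeks with remainder 4, so 8 more Saturdays after the first → 9.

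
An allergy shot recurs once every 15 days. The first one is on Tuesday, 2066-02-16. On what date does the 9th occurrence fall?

The 9th occurrence is 8 intervals after the first: 8 × 15 = 120 days after 2066-02-16.
February has 28 days — 12 days to the end of February leaves 108.
March has 31 days (77 left).
April has 30 days (47 left).
May has 31 days (16 left).
16 days into June → 2066-06-16.

2066-06-16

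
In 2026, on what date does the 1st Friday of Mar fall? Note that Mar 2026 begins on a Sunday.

Mar 2026 begins on a Sunday, so the first Friday is Mar 6 (5 days later).

Mar 6, 2026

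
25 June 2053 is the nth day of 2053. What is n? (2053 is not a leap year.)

Days in months before June: 31 + 28 + 31 + 30 + 31 = 151.
Plus 25 days into June → day 176.

176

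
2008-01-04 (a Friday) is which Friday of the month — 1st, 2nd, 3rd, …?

1st

Day 4 falls in week ⌈4/7⌉ of the month.
Days 1–7 hold the 1st Friday, 8–14 the 2nd, 15–21 the 3rd, 22–28 the 4th, 29–31 the 5th.
4 is in the range for the 1st.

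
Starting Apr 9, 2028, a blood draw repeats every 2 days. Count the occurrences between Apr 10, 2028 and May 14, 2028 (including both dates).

Occurrences land 2·i days after Apr 9, 2028 for i = 0, 1, 2, …
Apr 10, 2028 is 1 day after the start; 1 ÷ 2 = 0 remainder 1; since the remainder is 1, round up to i = 1. First occurrence in the window: #2 on Apr 11, 2028 (1×2 = 2 days in).
May 14, 2028 is 35 days after the start; 35 ÷ 2 = 17 remainder 1. Last occurrence in the window: #18 on May 13, 2028.
Occurrences #2 through #18: 17 in total.

17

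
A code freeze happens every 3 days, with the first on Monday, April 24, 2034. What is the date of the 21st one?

The 21st occurrence is 20 intervals after the first: 20 × 3 = 60 days after April 24, 2034.
April has 30 days — 6 days to the end of April leaves 54.
May has 31 days (23 left).
23 days into June → June 23, 2034.

June 23, 2034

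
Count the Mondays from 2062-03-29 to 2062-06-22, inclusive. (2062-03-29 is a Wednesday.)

2062-03-29 is a Wednesday; the first Monday on or after it is 2062-04-03 (5 days later).
From 2062-04-03 to 2062-06-22: 27 + 31 + 22 = 80 days (rest of April, May, June).
80 ÷ 7 = 11 full weeks with remainder 3, so 11 more Mondays after the first → 12.

12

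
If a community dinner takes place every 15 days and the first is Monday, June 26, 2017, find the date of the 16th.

February 6, 2018

The 16th occurrence is 15 intervals after the first: 15 × 15 = 225 days after June 26, 2017.
June has 30 days — 4 days to the end of June leaves 221.
July has 31 days (190 left).
August has 31 days (159 left).
September has 30 days (129 left).
October has 31 days (98 left).
November has 30 days (68 left).
December has 31 days (37 left).
January has 31 days (6 left).
6 days into February → February 6, 2018.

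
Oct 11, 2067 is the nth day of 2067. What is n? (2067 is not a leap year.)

284

Days in months before Oct: 31 + 28 + 31 + 30 + 31 + 30 + 31 + 31 + 30 = 273.
Plus 11 days into Oct → day 284.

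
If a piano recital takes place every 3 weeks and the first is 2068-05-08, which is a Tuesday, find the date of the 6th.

2068-08-21

The 6th occurrence is 5 intervals after the first: 5 × 21 = 105 days after 2068-05-08.
May has 31 days — 23 days to the end of May leaves 82.
June has 30 days (52 left).
July has 31 days (21 left).
21 days into August → 2068-08-21.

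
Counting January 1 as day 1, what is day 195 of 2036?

January has 31 days (195 − 31 = 164 remain).
February has 29 days (164 − 29 = 135 remain).
March has 31 days (135 − 31 = 104 remain).
April has 30 days (104 − 30 = 74 remain).
May has 31 days (74 − 31 = 43 remain).
June has 30 days (43 − 30 = 13 remain).
13 into July → July 13.

July 13, 2036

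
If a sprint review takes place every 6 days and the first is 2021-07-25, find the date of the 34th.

2022-02-08

The 34th occurrence is 33 intervals after the first: 33 × 6 = 198 days after 2021-07-25.
July has 31 days — 6 days to the end of July leaves 192.
August has 31 days (161 left).
September has 30 days (131 left).
October has 31 days (100 left).
November has 30 days (70 left).
December has 31 days (39 left).
January has 31 days (8 left).
8 days into February → 2022-02-08.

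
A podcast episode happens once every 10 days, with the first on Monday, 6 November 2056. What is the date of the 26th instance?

The 26th occurrence is 25 intervals after the first: 25 × 10 = 250 days after 6 November 2056.
November has 30 days — 24 days to the end of November leaves 226.
December has 31 days (195 left).
January has 31 days (164 left).
February has 28 days (136 left).
March has 31 days (105 left).
April has 30 days (75 left).
May has 31 days (44 left).
June has 30 days (14 left).
14 days into July → 14 July 2057.

14 July 2057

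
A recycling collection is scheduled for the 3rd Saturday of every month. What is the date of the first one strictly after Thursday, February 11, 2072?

February 2072 starts on a Monday; its first Saturday is the 6th, so the 3rd Saturday is the 20th — February 20, 2072.
February 20, 2072 is after February 11, 2072, so that is the next one.

February 20, 2072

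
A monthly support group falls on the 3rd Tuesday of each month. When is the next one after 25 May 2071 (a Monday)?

16 June 2071

May 2071 starts on a Friday; its first Tuesday is the 5th, so the 3rd Tuesday is the 19th — 19 May 2071.
That is not after 25 May 2071, so look at June 2071.
June 2071 starts on a Monday; its first Tuesday is the 2nd, so the 3rd Tuesday is the 16th — 16 June 2071.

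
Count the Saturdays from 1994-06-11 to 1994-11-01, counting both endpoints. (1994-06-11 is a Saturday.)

1994-06-11 is a Saturday; the first Saturday on or after it is 1994-06-11.
From 1994-06-11 to 1994-11-01: 19 + 31 + 31 + 30 + 31 + 1 = 143 days (rest of June, July, August, September, October, November).
143 ÷ 7 = 20 full weeks with remainder 3, so 20 more Saturdays after the first → 21.

21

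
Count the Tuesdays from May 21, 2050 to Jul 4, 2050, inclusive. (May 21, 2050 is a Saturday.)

May 21, 2050 is a Saturday; the first Tuesday on or after it is May 24, 2050 (3 days later).
From May 24, 2050 to Jul 4, 2050: 7 + 30 + 4 = 41 days (rest of May, Jun, Jul).
41 ÷ 7 = 5 full weeks with remainder 6, so 5 more Tuesdays after the first → 6.

6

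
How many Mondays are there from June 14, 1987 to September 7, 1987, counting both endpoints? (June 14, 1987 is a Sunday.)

June 14, 1987 is a Sunday; the first Monday on or after it is June 15, 1987 (1 day later).
From June 15, 1987 to September 7, 1987: 15 + 31 + 31 + 7 = 84 days (rest of June, July, August, September).
84 ÷ 7 = 12 full weeks with remainder 0, so 12 more Mondays after the first → 13.

13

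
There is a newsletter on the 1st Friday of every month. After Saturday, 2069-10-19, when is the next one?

2069-11-01

October 2069 starts on a Tuesday, so its 1st Friday is 2069-10-04 (3 days in).
That is not after 2069-10-19, so look at November 2069.
November 2069 starts on a Friday, so its 1st Friday is 2069-11-01.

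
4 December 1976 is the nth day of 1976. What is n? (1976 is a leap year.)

Days in months before December: 31 + 29 + 31 + 30 + 31 + 30 + 31 + 31 + 30 + 31 + 30 = 335.
Plus 4 days into December → day 339.

339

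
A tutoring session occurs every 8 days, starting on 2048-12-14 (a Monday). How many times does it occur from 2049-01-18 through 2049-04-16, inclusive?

Occurrences land 8·i days after 2048-12-14 for i = 0, 1, 2, …
2049-01-18 is 35 days after the start; 35 ÷ 8 = 4 remainder 3; since the remainder is 3, round up to i = 5. First occurrence in the window: #6 on 2049-01-23 (5×8 = 40 days in).
2049-04-16 is 123 days after the start; 123 ÷ 8 = 15 remainder 3. Last occurrence in the window: #16 on 2049-04-13.
Occurrences #6 through #16: 11 in total.

11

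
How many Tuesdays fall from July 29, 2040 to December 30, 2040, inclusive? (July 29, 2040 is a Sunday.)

July 29, 2040 is a Sunday; the first Tuesday on or after it is July 31, 2040 (2 days later).
From July 31, 2040 to December 30, 2040: 0 + 31 + 30 + 31 + 30 + 30 = 152 days (rest of July, August, September, October, November, December).
152 ÷ 7 = 21 full weeks with remainder 5, so 21 more Tuesdays after the first → 22.

22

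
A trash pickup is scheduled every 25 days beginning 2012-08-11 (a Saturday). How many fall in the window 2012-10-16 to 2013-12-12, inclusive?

Occurrences land 25·i days after 2012-08-11 for i = 0, 1, 2, …
2012-10-16 is 66 days after the start; 66 ÷ 25 = 2 remainder 16; since the remainder is 16, round up to i = 3. First occurrence in the window: #4 on 2012-10-25 (3×25 = 75 days in).
2013-12-12 is 488 days after the start; 488 ÷ 25 = 19 remainder 13. Last occurrence in the window: #20 on 2013-11-29.
Occurrences #4 through #20: 17 in total.

17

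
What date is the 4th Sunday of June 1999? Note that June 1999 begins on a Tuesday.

27 June 1999

June 1999 begins on a Tuesday, so the first Sunday is June 6 (5 days later).
The 4th Sunday is 3 weeks later: 6 + 21 = 27.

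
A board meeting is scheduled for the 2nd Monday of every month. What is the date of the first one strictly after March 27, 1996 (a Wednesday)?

March 1996 starts on a Friday; its first Monday is the 4th, so the 2nd Monday is the 11th — March 11, 1996.
That is not after March 27, 1996, so look at April 1996.
April 1996 starts on a Monday; its first Monday is the 1st, so the 2nd Monday is the 8th — April 8, 1996.

April 8, 1996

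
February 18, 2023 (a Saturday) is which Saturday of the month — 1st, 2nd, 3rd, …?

Day 18 falls in week ⌈18/7⌉ of the month.
Days 1–7 hold the 1st Saturday, 8–14 the 2nd, 15–21 the 3rd, 22–28 the 4th, 29–31 the 5th.
18 is in the range for the 3rd.

3rd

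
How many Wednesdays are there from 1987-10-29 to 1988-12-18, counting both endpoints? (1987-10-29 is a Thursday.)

1987-10-29 is a Thursday; the first Wednesday on or after it is 1987-11-04 (6 days later).
From 1987-11-04 to 1988-12-18: 57 + 353 = 410 days (rest of 1987, to 1988-12-18 in 1988).
410 ÷ 7 = 58 full weeks with remainder 4, so 58 more Wednesdays after the first → 59.

59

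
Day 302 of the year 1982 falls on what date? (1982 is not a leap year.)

Jan has 31 days (302 − 31 = 271 remain).
Feb has 28 days (271 − 28 = 243 remain).
Mar has 31 days (243 − 31 = 212 remain).
Apr has 30 days (212 − 30 = 182 remain).
May has 31 days (182 − 31 = 151 remain).
Jun has 30 days (151 − 30 = 121 remain).
Jul has 31 days (121 − 31 = 90 remain).
Aug has 31 days (90 − 31 = 59 remain).
Sep has 30 days (59 − 30 = 29 remain).
29 into Oct → Oct 29.

Oct 29, 1982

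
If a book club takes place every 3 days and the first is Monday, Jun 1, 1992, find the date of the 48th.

The 48th occurrence is 47 intervals after the first: 47 × 3 = 141 days after Jun 1, 1992.
Jun has 30 days — 29 days to the end of Jun leaves 112.
Jul has 31 days (81 left).
Aug has 31 days (50 left).
Sep has 30 days (20 left).
20 days into Oct → Oct 20, 1992.

Oct 20, 1992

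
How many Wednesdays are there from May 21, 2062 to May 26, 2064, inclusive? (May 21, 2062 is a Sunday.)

105

May 21, 2062 is a Sunday; the first Wednesday on or after it is May 24, 2062 (3 days later).
From May 24, 2062 to May 26, 2064: 221 + 365 + 147 = 733 days (rest of 2062, 2063, to May 26, 2064 in 2064).
733 ÷ 7 = 104 full weeks with remainder 5, so 104 more Wednesdays after the first → 105.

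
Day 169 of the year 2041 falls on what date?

January has 31 days (169 − 31 = 138 remain).
February has 28 days (138 − 28 = 110 remain).
March has 31 days (110 − 31 = 79 remain).
April has 30 days (79 − 30 = 49 remain).
May has 31 days (49 − 31 = 18 remain).
18 into June → June 18.

June 18, 2041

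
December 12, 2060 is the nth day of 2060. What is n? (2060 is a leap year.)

Days in months before December: 31 + 29 + 31 + 30 + 31 + 30 + 31 + 31 + 30 + 31 + 30 = 335.
Plus 12 days into December → day 347.

347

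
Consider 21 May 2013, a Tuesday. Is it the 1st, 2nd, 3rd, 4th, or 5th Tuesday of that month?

3rd

Day 21 falls in week ⌈21/7⌉ of the month.
Days 1–7 hold the 1st Tuesday, 8–14 the 2nd, 15–21 the 3rd, 22–28 the 4th, 29–31 the 5th.
21 is in the range for the 3rd.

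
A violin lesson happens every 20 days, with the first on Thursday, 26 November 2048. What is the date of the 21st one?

The 21st occurrence is 20 intervals after the first: 20 × 20 = 400 days after 26 November 2048.
November has 30 days — 4 days to the end of November leaves 396.
December has 31 days (365 left).
January has 31 days (334 left).
February has 28 days (306 left).
March has 31 days (275 left).
April has 30 days (245 left).
May has 31 days (214 left).
June has 30 days (184 left).
July has 31 days (153 left).
August has 31 days (122 left).
September has 30 days (92 left).
October has 31 days (61 left).
November has 30 days (31 left).
31 days into December → 31 December 2049.

31 December 2049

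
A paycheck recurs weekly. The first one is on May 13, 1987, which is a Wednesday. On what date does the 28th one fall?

Nov 18, 1987

The 28th occurrence is 27 intervals after the first: 27 × 7 = 189 days after May 13, 1987.
May has 31 days — 18 days to the end of May leaves 171.
Jun has 30 days (141 left).
Jul has 31 days (110 left).
Aug has 31 days (79 left).
Sep has 30 days (49 left).
Oct has 31 days (18 left).
18 days into Nov → Nov 18, 1987.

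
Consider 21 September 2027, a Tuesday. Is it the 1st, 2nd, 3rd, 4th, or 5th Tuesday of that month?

Day 21 falls in week ⌈21/7⌉ of the month.
Days 1–7 hold the 1st Tuesday, 8–14 the 2nd, 15–21 the 3rd, 22–28 the 4th, 29–31 the 5th.
21 is in the range for the 3rd.

3rd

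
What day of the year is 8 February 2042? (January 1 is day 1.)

Days in months before February: 31 = 31.
Plus 8 days into February → day 39.

39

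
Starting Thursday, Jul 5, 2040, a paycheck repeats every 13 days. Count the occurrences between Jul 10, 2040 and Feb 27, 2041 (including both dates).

18

Occurrences land 13·i days after Jul 5, 2040 for i = 0, 1, 2, …
Jul 10, 2040 is 5 days after the start; 5 ÷ 13 = 0 remainder 5; since the remainder is 5, round up to i = 1. First occurrence in the window: #2 on Jul 18, 2040 (1×13 = 13 days in).
Feb 27, 2041 is 237 days after the start; 237 ÷ 13 = 18 remainder 3. Last occurrence in the window: #19 on Feb 24, 2041.
Occurrences #2 through #19: 18 in total.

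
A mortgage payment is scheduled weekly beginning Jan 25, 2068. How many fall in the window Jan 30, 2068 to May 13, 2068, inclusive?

Occurrences land 7·i days after Jan 25, 2068 for i = 0, 1, 2, …
Jan 30, 2068 is 5 days after the start; 5 ÷ 7 = 0 remainder 5; since the remainder is 5, round up to i = 1. First occurrence in the window: #2 on Feb 1, 2068 (1×7 = 7 days in).
May 13, 2068 is 109 days after the start; 109 ÷ 7 = 15 remainder 4. Last occurrence in the window: #16 on May 9, 2068.
Occurrences #2 through #16: 15 in total.

15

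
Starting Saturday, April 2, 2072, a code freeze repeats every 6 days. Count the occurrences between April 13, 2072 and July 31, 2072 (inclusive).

Occurrences land 6·i days after April 2, 2072 for i = 0, 1, 2, …
April 13, 2072 is 11 days after the start; 11 ÷ 6 = 1 remainder 5; since the remainder is 5, round up to i = 2. First occurrence in the window: #3 on April 14, 2072 (2×6 = 12 days in).
July 31, 2072 is 120 days after the start; 120 ÷ 6 = 20 remainder 0. Last occurrence in the window: #21 on July 31, 2072.
Occurrences #3 through #21: 19 in total.

19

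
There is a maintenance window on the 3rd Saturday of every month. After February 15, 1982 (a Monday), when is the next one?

February 20, 1982

February 1982 starts on a Monday; its first Saturday is the 6th, so the 3rd Saturday is the 20th — February 20, 1982.
February 20, 1982 is after February 15, 1982, so that is the next one.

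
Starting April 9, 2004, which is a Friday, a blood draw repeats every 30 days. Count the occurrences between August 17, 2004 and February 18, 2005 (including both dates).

6

Occurrences land 30·i days after April 9, 2004 for i = 0, 1, 2, …
August 17, 2004 is 130 days after the start; 130 ÷ 30 = 4 remainder 10; since the remainder is 10, round up to i = 5. First occurrence in the window: #6 on September 6, 2004 (5×30 = 150 days in).
February 18, 2005 is 315 days after the start; 315 ÷ 30 = 10 remainder 15. Last occurrence in the window: #11 on February 3, 2005.
Occurrences #6 through #11: 6 in total.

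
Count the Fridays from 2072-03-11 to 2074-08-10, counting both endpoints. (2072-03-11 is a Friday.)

2072-03-11 is a Friday; the first Friday on or after it is 2072-03-11.
From 2072-03-11 to 2074-08-10: 295 + 365 + 222 = 882 days (rest of 2072, 2073, to 2074-08-10 in 2074).
882 ÷ 7 = 126 full weeks with remainder 0, so 126 more Fridays after the first → 127.

127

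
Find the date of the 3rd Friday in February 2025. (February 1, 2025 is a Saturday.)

21 February 2025

February 2025 begins on a Saturday, so the first Friday is February 7 (6 days later).
The 3rd Friday is 2 weeks later: 7 + 14 = 21.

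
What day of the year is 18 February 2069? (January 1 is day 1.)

Days in months before February: 31 = 31.
Plus 18 days into February → day 49.

49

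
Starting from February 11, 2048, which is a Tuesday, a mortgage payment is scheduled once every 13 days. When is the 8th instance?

The 8th occurrence is 7 intervals after the first: 7 × 13 = 91 days after February 11, 2048.
February has 29 days — 18 days to the end of February leaves 73.
March has 31 days (42 left).
April has 30 days (12 left).
12 days into May → May 12, 2048.

May 12, 2048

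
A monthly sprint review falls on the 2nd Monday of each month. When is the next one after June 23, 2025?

June 2025 starts on a Sunday; its first Monday is the 2nd, so the 2nd Monday is the 9th — June 9, 2025.
That is not after June 23, 2025, so look at July 2025.
July 2025 starts on a Tuesday; its first Monday is the 7th, so the 2nd Monday is the 14th — July 14, 2025.

July 14, 2025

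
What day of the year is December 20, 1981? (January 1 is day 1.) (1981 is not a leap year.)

354

Days in months before December: 31 + 28 + 31 + 30 + 31 + 30 + 31 + 31 + 30 + 31 + 30 = 334.
Plus 20 days into December → day 354.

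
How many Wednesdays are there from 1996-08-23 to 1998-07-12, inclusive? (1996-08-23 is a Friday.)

1996-08-23 is a Friday; the first Wednesday on or after it is 1996-08-28 (5 days later).
From 1996-08-28 to 1998-07-12: 125 + 365 + 193 = 683 days (rest of 1996, 1997, to 1998-07-12 in 1998).
683 ÷ 7 = 97 full weeks with remainder 4, so 97 more Wednesdays after the first → 98.

98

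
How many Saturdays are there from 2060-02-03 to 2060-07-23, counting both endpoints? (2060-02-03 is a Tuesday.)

24

2060-02-03 is a Tuesday; the first Saturday on or after it is 2060-02-07 (4 days later).
From 2060-02-07 to 2060-07-23: 22 + 31 + 30 + 31 + 30 + 23 = 167 days (rest of February, March, April, May, June, July).
167 ÷ 7 = 23 full weeks with remainder 6, so 23 more Saturdays after the first → 24.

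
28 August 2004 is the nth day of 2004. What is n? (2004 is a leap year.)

241

Days in months before August: 31 + 29 + 31 + 30 + 31 + 30 + 31 = 213.
Plus 28 days into August → day 241.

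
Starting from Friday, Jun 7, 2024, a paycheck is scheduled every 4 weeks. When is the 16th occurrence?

Aug 1, 2025

The 16th occurrence is 15 intervals after the first: 15 × 28 = 420 days after Jun 7, 2024.
Jun has 30 days — 23 days to the end of Jun leaves 397.
Jul has 31 days (366 left).
Aug has 31 days (335 left).
Sep has 30 days (305 left).
Oct has 31 days (274 left).
Nov has 30 days (244 left).
Dec has 31 days (213 left).
Jan has 31 days (182 left).
Feb has 28 days (154 left).
Mar has 31 days (123 left).
Apr has 30 days (93 left).
May has 31 days (62 left).
Jun has 30 days (32 left).
Jul has 31 days (1 left).
1 day into Aug → Aug 1, 2025.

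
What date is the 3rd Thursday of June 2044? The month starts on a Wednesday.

2044-06-16

June 2044 begins on a Wednesday, so the first Thursday is June 2 (1 day later).
The 3rd Thursday is 2 weeks later: 2 + 14 = 16.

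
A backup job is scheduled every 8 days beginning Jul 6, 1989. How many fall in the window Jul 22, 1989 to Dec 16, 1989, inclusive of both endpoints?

19

Occurrences land 8·i days after Jul 6, 1989 for i = 0, 1, 2, …
Jul 22, 1989 is 16 days after the start; 16 ÷ 8 = 2 remainder 0. First occurrence in the window: #3 on Jul 22, 1989 (2×8 = 16 days in).
Dec 16, 1989 is 163 days after the start; 163 ÷ 8 = 20 remainder 3. Last occurrence in the window: #21 on Dec 13, 1989.
Occurrences #3 through #21: 19 in total.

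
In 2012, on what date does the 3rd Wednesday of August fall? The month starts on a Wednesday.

August 15, 2012

August 2012 begins on a Wednesday, so the first Wednesday is August 1.
The 3rd Wednesday is 2 weeks later: 1 + 14 = 15.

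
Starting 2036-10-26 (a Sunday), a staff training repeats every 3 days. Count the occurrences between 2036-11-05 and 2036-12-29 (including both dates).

18

Occurrences land 3·i days after 2036-10-26 for i = 0, 1, 2, …
2036-11-05 is 10 days after the start; 10 ÷ 3 = 3 remainder 1; since the remainder is 1, round up to i = 4. First occurrence in the window: #5 on 2036-11-07 (4×3 = 12 days in).
2036-12-29 is 64 days after the start; 64 ÷ 3 = 21 remainder 1. Last occurrence in the window: #22 on 2036-12-28.
Occurrences #5 through #22: 18 in total.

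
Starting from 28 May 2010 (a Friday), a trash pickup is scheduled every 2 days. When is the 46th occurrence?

26 August 2010

The 46th occurrence is 45 intervals after the first: 45 × 2 = 90 days after 28 May 2010.
May has 31 days — 3 days to the end of May leaves 87.
June has 30 days (57 left).
July has 31 days (26 left).
26 days into August → 26 August 2010.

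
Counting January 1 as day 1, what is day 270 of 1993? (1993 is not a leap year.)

Sep 27, 1993

Jan has 31 days (270 − 31 = 239 remain).
Feb has 28 days (239 − 28 = 211 remain).
Mar has 31 days (211 − 31 = 180 remain).
Apr has 30 days (180 − 30 = 150 remain).
May has 31 days (150 − 31 = 119 remain).
Jun has 30 days (119 − 30 = 89 remain).
Jul has 31 days (89 − 31 = 58 remain).
Aug has 31 days (58 − 31 = 27 remain).
27 into Sep → Sep 27.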